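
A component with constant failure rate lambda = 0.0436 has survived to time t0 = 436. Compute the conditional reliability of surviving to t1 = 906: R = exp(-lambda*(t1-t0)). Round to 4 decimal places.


lambda = 0.0436
t0 = 436, t1 = 906
t1 - t0 = 470
lambda * (t1-t0) = 0.0436 * 470 = 20.492
R = exp(-20.492)
R = 0.0

0.0


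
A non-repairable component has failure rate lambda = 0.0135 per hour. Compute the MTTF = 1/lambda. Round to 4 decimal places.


lambda = 0.0135
MTTF = 1 / 0.0135
MTTF = 74.0741

74.0741


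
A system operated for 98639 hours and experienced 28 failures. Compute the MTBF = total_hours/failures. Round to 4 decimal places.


total_hours = 98639
failures = 28
MTBF = 98639 / 28
MTBF = 3522.8214

3522.8214


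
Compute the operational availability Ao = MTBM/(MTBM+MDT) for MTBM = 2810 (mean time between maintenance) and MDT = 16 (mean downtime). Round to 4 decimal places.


MTBM = 2810
MDT = 16
MTBM + MDT = 2826
Ao = 2810 / 2826
Ao = 0.9943

0.9943


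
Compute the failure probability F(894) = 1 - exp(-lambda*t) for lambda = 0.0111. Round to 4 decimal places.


lambda = 0.0111, t = 894
lambda * t = 9.9234
exp(-9.9234) = 0.0
F(t) = 1 - 0.0
F(t) = 1.0

1.0


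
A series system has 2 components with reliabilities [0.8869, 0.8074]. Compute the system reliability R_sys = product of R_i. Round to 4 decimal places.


Components: [0.8869, 0.8074]
After component 1 (R=0.8869): product = 0.8869
After component 2 (R=0.8074): product = 0.7161
R_sys = 0.7161

0.7161


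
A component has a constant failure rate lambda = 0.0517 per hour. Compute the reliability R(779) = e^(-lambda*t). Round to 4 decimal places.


lambda = 0.0517
t = 779
lambda * t = 40.2743
R(t) = e^(-40.2743)
R(t) = 0.0

0.0


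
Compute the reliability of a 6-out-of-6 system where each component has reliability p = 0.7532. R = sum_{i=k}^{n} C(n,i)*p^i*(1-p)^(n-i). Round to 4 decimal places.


k = 6, n = 6, p = 0.7532
i=6: C(6,6)=1 * 0.7532^6 * 0.2468^0 = 0.1826
R = sum of terms = 0.1826

0.1826


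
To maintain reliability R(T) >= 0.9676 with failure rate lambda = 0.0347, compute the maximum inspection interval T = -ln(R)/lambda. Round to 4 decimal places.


R_target = 0.9676
lambda = 0.0347
-ln(0.9676) = 0.0329
T = 0.0329 / 0.0347
T = 0.9492

0.9492


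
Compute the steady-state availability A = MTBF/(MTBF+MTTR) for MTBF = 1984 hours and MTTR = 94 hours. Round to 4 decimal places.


MTBF = 1984
MTTR = 94
MTBF + MTTR = 2078
A = 1984 / 2078
A = 0.9548

0.9548


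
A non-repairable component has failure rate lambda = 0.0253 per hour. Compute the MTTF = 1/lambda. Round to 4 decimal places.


lambda = 0.0253
MTTF = 1 / 0.0253
MTTF = 39.5257

39.5257


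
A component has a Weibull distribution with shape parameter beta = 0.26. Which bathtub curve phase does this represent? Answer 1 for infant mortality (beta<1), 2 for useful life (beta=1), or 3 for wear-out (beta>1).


beta = 0.26
Compare beta to 1:
beta < 1 => infant mortality (phase 1)
beta = 1 => useful life (phase 2)
beta > 1 => wear-out (phase 3)
Since beta = 0.26, this is infant mortality (decreasing failure rate)
Phase = 1

1


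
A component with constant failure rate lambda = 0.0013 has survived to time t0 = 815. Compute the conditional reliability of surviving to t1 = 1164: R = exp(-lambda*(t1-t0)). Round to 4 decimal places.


lambda = 0.0013
t0 = 815, t1 = 1164
t1 - t0 = 349
lambda * (t1-t0) = 0.0013 * 349 = 0.4537
R = exp(-0.4537)
R = 0.6353

0.6353


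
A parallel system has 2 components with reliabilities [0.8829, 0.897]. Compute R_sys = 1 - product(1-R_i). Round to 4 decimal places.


Components: [0.8829, 0.897]
(1 - 0.8829) = 0.1171, running product = 0.1171
(1 - 0.897) = 0.103, running product = 0.0121
Product of (1-R_i) = 0.0121
R_sys = 1 - 0.0121 = 0.9879

0.9879


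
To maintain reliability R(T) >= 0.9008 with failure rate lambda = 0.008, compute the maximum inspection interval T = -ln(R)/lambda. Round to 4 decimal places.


R_target = 0.9008
lambda = 0.008
-ln(0.9008) = 0.1045
T = 0.1045 / 0.008
T = 13.059

13.059


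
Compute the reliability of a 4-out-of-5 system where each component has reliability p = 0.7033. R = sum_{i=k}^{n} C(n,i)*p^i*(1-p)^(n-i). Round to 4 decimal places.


k = 4, n = 5, p = 0.7033
i=4: C(5,4)=5 * 0.7033^4 * 0.2967^1 = 0.363
i=5: C(5,5)=1 * 0.7033^5 * 0.2967^0 = 0.1721
R = sum of terms = 0.535

0.535


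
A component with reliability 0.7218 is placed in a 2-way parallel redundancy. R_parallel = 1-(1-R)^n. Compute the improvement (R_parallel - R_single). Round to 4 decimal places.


R_single = 0.7218, n = 2
1 - R_single = 0.2782
(1 - R_single)^n = 0.2782^2 = 0.0774
R_parallel = 1 - 0.0774 = 0.9226
Improvement = 0.9226 - 0.7218
Improvement = 0.2008

0.2008


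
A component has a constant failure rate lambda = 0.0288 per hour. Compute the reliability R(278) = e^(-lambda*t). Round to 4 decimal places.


lambda = 0.0288
t = 278
lambda * t = 8.0064
R(t) = e^(-8.0064)
R(t) = 0.0003

0.0003


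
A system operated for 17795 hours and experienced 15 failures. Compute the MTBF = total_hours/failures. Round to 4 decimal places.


total_hours = 17795
failures = 15
MTBF = 17795 / 15
MTBF = 1186.3333

1186.3333


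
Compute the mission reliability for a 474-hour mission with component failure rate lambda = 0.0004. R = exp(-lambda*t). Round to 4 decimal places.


lambda = 0.0004
mission_time = 474
lambda * t = 0.0004 * 474 = 0.1896
R = exp(-0.1896)
R = 0.8273

0.8273


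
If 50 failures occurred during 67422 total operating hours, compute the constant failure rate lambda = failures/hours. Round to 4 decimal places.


failures = 50
total_hours = 67422
lambda = 50 / 67422
lambda = 0.0007

0.0007


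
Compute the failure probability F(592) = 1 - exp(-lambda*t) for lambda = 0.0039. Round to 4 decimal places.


lambda = 0.0039, t = 592
lambda * t = 2.3088
exp(-2.3088) = 0.0994
F(t) = 1 - 0.0994
F(t) = 0.9006

0.9006


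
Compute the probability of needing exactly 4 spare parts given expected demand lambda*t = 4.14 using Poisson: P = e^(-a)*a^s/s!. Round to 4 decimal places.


a = 4.14, s = 4
e^(-a) = e^(-4.14) = 0.0159
a^s = 4.14^4 = 293.7659
s! = 24
P = 0.0159 * 293.7659 / 24
P = 0.1949

0.1949


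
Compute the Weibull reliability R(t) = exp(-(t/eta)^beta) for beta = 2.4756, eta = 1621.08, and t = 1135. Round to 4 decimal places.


beta = 2.4756, eta = 1621.08, t = 1135
t/eta = 1135 / 1621.08 = 0.7002
(t/eta)^beta = 0.7002^2.4756 = 0.4138
R(t) = exp(-0.4138)
R(t) = 0.6612

0.6612


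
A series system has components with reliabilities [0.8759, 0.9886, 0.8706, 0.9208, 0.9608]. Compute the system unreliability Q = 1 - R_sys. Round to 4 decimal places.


Components: [0.8759, 0.9886, 0.8706, 0.9208, 0.9608]
After component 1: product = 0.8759
After component 2: product = 0.8659
After component 3: product = 0.7539
After component 4: product = 0.6942
After component 5: product = 0.6669
R_sys = 0.6669
Q = 1 - 0.6669 = 0.3331

0.3331


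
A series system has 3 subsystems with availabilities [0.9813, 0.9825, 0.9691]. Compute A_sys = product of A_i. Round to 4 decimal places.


Subsystems: [0.9813, 0.9825, 0.9691]
After subsystem 1 (A=0.9813): product = 0.9813
After subsystem 2 (A=0.9825): product = 0.9641
After subsystem 3 (A=0.9691): product = 0.9343
A_sys = 0.9343

0.9343


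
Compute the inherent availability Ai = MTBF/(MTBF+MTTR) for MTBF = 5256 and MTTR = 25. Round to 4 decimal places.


MTBF = 5256
MTTR = 25
MTBF + MTTR = 5281
Ai = 5256 / 5281
Ai = 0.9953

0.9953


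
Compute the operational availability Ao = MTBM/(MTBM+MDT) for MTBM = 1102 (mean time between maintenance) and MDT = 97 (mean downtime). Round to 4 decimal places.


MTBM = 1102
MDT = 97
MTBM + MDT = 1199
Ao = 1102 / 1199
Ao = 0.9191

0.9191


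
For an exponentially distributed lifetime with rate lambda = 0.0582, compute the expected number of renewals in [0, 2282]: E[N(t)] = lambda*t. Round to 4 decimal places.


lambda = 0.0582
t = 2282
E[N(t)] = lambda * t
E[N(t)] = 0.0582 * 2282
E[N(t)] = 132.8124

132.8124


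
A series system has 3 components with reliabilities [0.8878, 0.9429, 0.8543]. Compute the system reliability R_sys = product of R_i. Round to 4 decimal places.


Components: [0.8878, 0.9429, 0.8543]
After component 1 (R=0.8878): product = 0.8878
After component 2 (R=0.9429): product = 0.8371
After component 3 (R=0.8543): product = 0.7151
R_sys = 0.7151

0.7151


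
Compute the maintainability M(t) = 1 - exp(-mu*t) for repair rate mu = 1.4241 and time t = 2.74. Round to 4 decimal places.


mu = 1.4241, t = 2.74
mu * t = 1.4241 * 2.74 = 3.902
exp(-3.902) = 0.0202
M(t) = 1 - 0.0202
M(t) = 0.9798

0.9798


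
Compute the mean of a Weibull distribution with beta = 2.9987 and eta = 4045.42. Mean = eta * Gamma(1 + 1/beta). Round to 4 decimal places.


beta = 2.9987, eta = 4045.42
1/beta = 0.3335
1 + 1/beta = 1.3335
Gamma(1.3335) = 0.893
Mean = 4045.42 * 0.893
Mean = 3612.4083

3612.4083


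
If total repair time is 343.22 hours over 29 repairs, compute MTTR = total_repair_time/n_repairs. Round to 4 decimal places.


total_repair_time = 343.22
n_repairs = 29
MTTR = 343.22 / 29
MTTR = 11.8352

11.8352


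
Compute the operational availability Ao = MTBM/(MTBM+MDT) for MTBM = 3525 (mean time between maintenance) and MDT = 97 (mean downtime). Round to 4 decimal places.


MTBM = 3525
MDT = 97
MTBM + MDT = 3622
Ao = 3525 / 3622
Ao = 0.9732

0.9732


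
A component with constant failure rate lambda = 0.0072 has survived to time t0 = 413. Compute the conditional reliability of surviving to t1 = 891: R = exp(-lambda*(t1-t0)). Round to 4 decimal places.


lambda = 0.0072
t0 = 413, t1 = 891
t1 - t0 = 478
lambda * (t1-t0) = 0.0072 * 478 = 3.4416
R = exp(-3.4416)
R = 0.032

0.032


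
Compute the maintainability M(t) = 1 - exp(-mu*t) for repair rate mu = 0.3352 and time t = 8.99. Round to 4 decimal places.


mu = 0.3352, t = 8.99
mu * t = 0.3352 * 8.99 = 3.0134
exp(-3.0134) = 0.0491
M(t) = 1 - 0.0491
M(t) = 0.9509

0.9509


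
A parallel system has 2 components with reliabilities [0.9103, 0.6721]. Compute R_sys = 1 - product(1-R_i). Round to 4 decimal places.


Components: [0.9103, 0.6721]
(1 - 0.9103) = 0.0897, running product = 0.0897
(1 - 0.6721) = 0.3279, running product = 0.0294
Product of (1-R_i) = 0.0294
R_sys = 1 - 0.0294 = 0.9706

0.9706


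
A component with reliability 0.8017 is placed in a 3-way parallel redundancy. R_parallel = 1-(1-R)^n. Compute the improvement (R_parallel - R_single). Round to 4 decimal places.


R_single = 0.8017, n = 3
1 - R_single = 0.1983
(1 - R_single)^n = 0.1983^3 = 0.0078
R_parallel = 1 - 0.0078 = 0.9922
Improvement = 0.9922 - 0.8017
Improvement = 0.1905

0.1905


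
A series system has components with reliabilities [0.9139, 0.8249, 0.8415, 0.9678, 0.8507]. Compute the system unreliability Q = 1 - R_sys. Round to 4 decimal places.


Components: [0.9139, 0.8249, 0.8415, 0.9678, 0.8507]
After component 1: product = 0.9139
After component 2: product = 0.7539
After component 3: product = 0.6344
After component 4: product = 0.614
After component 5: product = 0.5223
R_sys = 0.5223
Q = 1 - 0.5223 = 0.4777

0.4777


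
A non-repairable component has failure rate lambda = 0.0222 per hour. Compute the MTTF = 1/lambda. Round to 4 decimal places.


lambda = 0.0222
MTTF = 1 / 0.0222
MTTF = 45.045

45.045


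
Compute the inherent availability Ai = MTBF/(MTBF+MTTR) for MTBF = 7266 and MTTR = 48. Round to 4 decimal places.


MTBF = 7266
MTTR = 48
MTBF + MTTR = 7314
Ai = 7266 / 7314
Ai = 0.9934

0.9934


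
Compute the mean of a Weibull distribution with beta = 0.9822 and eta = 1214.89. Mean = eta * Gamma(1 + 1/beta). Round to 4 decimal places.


beta = 0.9822, eta = 1214.89
1/beta = 1.0181
1 + 1/beta = 2.0181
Gamma(2.0181) = 1.0078
Mean = 1214.89 * 1.0078
Mean = 1224.3633

1224.3633


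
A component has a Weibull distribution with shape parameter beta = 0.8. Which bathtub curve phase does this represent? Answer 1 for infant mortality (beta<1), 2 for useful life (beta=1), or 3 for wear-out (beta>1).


beta = 0.8
Compare beta to 1:
beta < 1 => infant mortality (phase 1)
beta = 1 => useful life (phase 2)
beta > 1 => wear-out (phase 3)
Since beta = 0.8, this is infant mortality (decreasing failure rate)
Phase = 1

1


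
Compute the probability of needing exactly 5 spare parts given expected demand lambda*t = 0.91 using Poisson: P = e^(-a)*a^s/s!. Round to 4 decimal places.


a = 0.91, s = 5
e^(-a) = e^(-0.91) = 0.4025
a^s = 0.91^5 = 0.624
s! = 120
P = 0.4025 * 0.624 / 120
P = 0.0021

0.0021


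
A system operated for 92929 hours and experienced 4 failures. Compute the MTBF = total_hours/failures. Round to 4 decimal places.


total_hours = 92929
failures = 4
MTBF = 92929 / 4
MTBF = 23232.25

23232.25


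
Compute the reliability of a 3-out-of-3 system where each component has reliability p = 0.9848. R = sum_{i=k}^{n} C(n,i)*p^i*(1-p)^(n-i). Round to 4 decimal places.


k = 3, n = 3, p = 0.9848
i=3: C(3,3)=1 * 0.9848^3 * 0.0152^0 = 0.9551
R = sum of terms = 0.9551

0.9551


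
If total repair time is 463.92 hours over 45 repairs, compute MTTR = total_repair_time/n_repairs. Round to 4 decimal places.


total_repair_time = 463.92
n_repairs = 45
MTTR = 463.92 / 45
MTTR = 10.3093

10.3093


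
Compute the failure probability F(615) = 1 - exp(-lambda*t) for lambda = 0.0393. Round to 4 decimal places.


lambda = 0.0393, t = 615
lambda * t = 24.1695
exp(-24.1695) = 0.0
F(t) = 1 - 0.0
F(t) = 1.0

1.0


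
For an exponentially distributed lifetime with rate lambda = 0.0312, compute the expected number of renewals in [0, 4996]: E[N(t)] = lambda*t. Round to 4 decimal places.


lambda = 0.0312
t = 4996
E[N(t)] = lambda * t
E[N(t)] = 0.0312 * 4996
E[N(t)] = 155.8752

155.8752


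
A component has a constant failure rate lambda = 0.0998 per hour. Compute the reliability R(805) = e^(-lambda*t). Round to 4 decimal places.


lambda = 0.0998
t = 805
lambda * t = 80.339
R(t) = e^(-80.339)
R(t) = 0.0

0.0


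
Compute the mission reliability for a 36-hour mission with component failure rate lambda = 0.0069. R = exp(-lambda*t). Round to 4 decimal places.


lambda = 0.0069
mission_time = 36
lambda * t = 0.0069 * 36 = 0.2484
R = exp(-0.2484)
R = 0.78

0.78


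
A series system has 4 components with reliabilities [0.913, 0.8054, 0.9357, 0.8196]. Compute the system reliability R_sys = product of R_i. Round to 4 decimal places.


Components: [0.913, 0.8054, 0.9357, 0.8196]
After component 1 (R=0.913): product = 0.913
After component 2 (R=0.8054): product = 0.7353
After component 3 (R=0.9357): product = 0.688
After component 4 (R=0.8196): product = 0.5639
R_sys = 0.5639

0.5639


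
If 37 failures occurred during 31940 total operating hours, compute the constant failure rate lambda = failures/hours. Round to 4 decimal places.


failures = 37
total_hours = 31940
lambda = 37 / 31940
lambda = 0.0012

0.0012


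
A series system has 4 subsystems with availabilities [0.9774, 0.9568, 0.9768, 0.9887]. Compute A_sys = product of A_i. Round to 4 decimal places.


Subsystems: [0.9774, 0.9568, 0.9768, 0.9887]
After subsystem 1 (A=0.9774): product = 0.9774
After subsystem 2 (A=0.9568): product = 0.9352
After subsystem 3 (A=0.9768): product = 0.9135
After subsystem 4 (A=0.9887): product = 0.9032
A_sys = 0.9032

0.9032


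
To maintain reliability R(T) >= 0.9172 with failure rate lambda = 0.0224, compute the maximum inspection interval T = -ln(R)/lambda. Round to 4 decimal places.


R_target = 0.9172
lambda = 0.0224
-ln(0.9172) = 0.0864
T = 0.0864 / 0.0224
T = 3.8585

3.8585


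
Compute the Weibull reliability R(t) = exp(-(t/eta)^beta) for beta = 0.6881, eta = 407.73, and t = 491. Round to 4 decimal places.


beta = 0.6881, eta = 407.73, t = 491
t/eta = 491 / 407.73 = 1.2042
(t/eta)^beta = 1.2042^0.6881 = 1.1364
R(t) = exp(-1.1364)
R(t) = 0.321

0.321


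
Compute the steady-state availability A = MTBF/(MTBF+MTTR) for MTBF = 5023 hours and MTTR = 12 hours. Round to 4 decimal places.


MTBF = 5023
MTTR = 12
MTBF + MTTR = 5035
A = 5023 / 5035
A = 0.9976

0.9976


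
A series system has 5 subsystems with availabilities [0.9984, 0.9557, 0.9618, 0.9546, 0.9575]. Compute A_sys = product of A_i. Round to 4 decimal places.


Subsystems: [0.9984, 0.9557, 0.9618, 0.9546, 0.9575]
After subsystem 1 (A=0.9984): product = 0.9984
After subsystem 2 (A=0.9557): product = 0.9542
After subsystem 3 (A=0.9618): product = 0.9177
After subsystem 4 (A=0.9546): product = 0.8761
After subsystem 5 (A=0.9575): product = 0.8388
A_sys = 0.8388

0.8388


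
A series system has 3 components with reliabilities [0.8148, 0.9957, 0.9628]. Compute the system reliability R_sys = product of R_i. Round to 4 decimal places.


Components: [0.8148, 0.9957, 0.9628]
After component 1 (R=0.8148): product = 0.8148
After component 2 (R=0.9957): product = 0.8113
After component 3 (R=0.9628): product = 0.7811
R_sys = 0.7811

0.7811


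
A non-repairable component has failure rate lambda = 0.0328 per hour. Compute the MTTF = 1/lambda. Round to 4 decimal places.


lambda = 0.0328
MTTF = 1 / 0.0328
MTTF = 30.4878

30.4878


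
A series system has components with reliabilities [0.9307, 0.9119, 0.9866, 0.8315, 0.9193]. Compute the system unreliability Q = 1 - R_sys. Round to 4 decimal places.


Components: [0.9307, 0.9119, 0.9866, 0.8315, 0.9193]
After component 1: product = 0.9307
After component 2: product = 0.8487
After component 3: product = 0.8373
After component 4: product = 0.6962
After component 5: product = 0.6401
R_sys = 0.6401
Q = 1 - 0.6401 = 0.3599

0.3599


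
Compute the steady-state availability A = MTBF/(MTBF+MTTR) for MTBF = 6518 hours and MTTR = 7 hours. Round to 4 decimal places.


MTBF = 6518
MTTR = 7
MTBF + MTTR = 6525
A = 6518 / 6525
A = 0.9989

0.9989


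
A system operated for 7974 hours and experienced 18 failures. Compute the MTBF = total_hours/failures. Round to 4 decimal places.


total_hours = 7974
failures = 18
MTBF = 7974 / 18
MTBF = 443.0

443.0


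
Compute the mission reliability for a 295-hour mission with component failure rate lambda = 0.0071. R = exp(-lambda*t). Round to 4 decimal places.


lambda = 0.0071
mission_time = 295
lambda * t = 0.0071 * 295 = 2.0945
R = exp(-2.0945)
R = 0.1231

0.1231


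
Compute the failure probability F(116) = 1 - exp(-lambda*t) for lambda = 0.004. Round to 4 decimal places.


lambda = 0.004, t = 116
lambda * t = 0.464
exp(-0.464) = 0.6288
F(t) = 1 - 0.6288
F(t) = 0.3712

0.3712


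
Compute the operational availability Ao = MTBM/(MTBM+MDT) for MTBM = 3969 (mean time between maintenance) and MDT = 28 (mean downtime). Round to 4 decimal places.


MTBM = 3969
MDT = 28
MTBM + MDT = 3997
Ao = 3969 / 3997
Ao = 0.993

0.993


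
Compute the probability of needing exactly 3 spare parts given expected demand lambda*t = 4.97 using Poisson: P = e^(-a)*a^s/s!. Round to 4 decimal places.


a = 4.97, s = 3
e^(-a) = e^(-4.97) = 0.0069
a^s = 4.97^3 = 122.7635
s! = 6
P = 0.0069 * 122.7635 / 6
P = 0.1421

0.1421


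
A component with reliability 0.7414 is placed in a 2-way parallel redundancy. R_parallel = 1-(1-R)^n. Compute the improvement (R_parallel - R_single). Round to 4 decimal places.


R_single = 0.7414, n = 2
1 - R_single = 0.2586
(1 - R_single)^n = 0.2586^2 = 0.0669
R_parallel = 1 - 0.0669 = 0.9331
Improvement = 0.9331 - 0.7414
Improvement = 0.1917

0.1917


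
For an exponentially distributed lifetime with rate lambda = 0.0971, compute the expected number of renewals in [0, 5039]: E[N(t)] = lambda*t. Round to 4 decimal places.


lambda = 0.0971
t = 5039
E[N(t)] = lambda * t
E[N(t)] = 0.0971 * 5039
E[N(t)] = 489.2869

489.2869


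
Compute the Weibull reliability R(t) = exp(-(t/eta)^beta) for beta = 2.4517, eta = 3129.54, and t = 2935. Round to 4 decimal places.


beta = 2.4517, eta = 3129.54, t = 2935
t/eta = 2935 / 3129.54 = 0.9378
(t/eta)^beta = 0.9378^2.4517 = 0.8544
R(t) = exp(-0.8544)
R(t) = 0.4255

0.4255


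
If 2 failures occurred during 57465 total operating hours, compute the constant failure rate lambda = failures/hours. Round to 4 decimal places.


failures = 2
total_hours = 57465
lambda = 2 / 57465
lambda = 0.0

0.0


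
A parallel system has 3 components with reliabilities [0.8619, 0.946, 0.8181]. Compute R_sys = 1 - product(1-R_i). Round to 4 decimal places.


Components: [0.8619, 0.946, 0.8181]
(1 - 0.8619) = 0.1381, running product = 0.1381
(1 - 0.946) = 0.054, running product = 0.0075
(1 - 0.8181) = 0.1819, running product = 0.0014
Product of (1-R_i) = 0.0014
R_sys = 1 - 0.0014 = 0.9986

0.9986


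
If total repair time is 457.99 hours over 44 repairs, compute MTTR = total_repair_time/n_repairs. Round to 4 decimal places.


total_repair_time = 457.99
n_repairs = 44
MTTR = 457.99 / 44
MTTR = 10.4089

10.4089


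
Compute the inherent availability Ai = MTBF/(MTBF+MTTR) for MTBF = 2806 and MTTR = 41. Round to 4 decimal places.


MTBF = 2806
MTTR = 41
MTBF + MTTR = 2847
Ai = 2806 / 2847
Ai = 0.9856

0.9856


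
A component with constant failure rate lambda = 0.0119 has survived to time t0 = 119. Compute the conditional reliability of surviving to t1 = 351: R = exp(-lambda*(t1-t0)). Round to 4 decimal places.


lambda = 0.0119
t0 = 119, t1 = 351
t1 - t0 = 232
lambda * (t1-t0) = 0.0119 * 232 = 2.7608
R = exp(-2.7608)
R = 0.0632

0.0632


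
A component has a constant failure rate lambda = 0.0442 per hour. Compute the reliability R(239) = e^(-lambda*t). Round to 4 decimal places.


lambda = 0.0442
t = 239
lambda * t = 10.5638
R(t) = e^(-10.5638)
R(t) = 0.0

0.0


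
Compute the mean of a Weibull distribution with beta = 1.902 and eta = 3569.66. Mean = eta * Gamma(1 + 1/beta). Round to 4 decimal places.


beta = 1.902, eta = 3569.66
1/beta = 0.5258
1 + 1/beta = 1.5258
Gamma(1.5258) = 0.8873
Mean = 3569.66 * 0.8873
Mean = 3167.4792

3167.4792


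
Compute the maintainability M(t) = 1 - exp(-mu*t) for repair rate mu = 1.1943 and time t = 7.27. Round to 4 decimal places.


mu = 1.1943, t = 7.27
mu * t = 1.1943 * 7.27 = 8.6826
exp(-8.6826) = 0.0002
M(t) = 1 - 0.0002
M(t) = 0.9998

0.9998


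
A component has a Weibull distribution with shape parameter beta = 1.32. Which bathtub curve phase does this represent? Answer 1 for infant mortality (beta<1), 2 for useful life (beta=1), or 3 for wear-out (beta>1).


beta = 1.32
Compare beta to 1:
beta < 1 => infant mortality (phase 1)
beta = 1 => useful life (phase 2)
beta > 1 => wear-out (phase 3)
Since beta = 1.32, this is wear-out (increasing failure rate)
Phase = 3

3


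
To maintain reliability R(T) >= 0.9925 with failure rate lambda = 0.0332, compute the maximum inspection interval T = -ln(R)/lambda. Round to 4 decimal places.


R_target = 0.9925
lambda = 0.0332
-ln(0.9925) = 0.0075
T = 0.0075 / 0.0332
T = 0.2268

0.2268


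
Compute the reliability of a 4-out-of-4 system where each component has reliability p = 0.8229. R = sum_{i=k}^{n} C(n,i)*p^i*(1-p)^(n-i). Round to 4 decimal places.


k = 4, n = 4, p = 0.8229
i=4: C(4,4)=1 * 0.8229^4 * 0.1771^0 = 0.4586
R = sum of terms = 0.4586

0.4586


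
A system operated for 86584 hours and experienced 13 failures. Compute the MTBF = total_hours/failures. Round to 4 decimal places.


total_hours = 86584
failures = 13
MTBF = 86584 / 13
MTBF = 6660.3077

6660.3077


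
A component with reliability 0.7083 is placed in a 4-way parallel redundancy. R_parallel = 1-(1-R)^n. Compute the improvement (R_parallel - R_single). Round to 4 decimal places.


R_single = 0.7083, n = 4
1 - R_single = 0.2917
(1 - R_single)^n = 0.2917^4 = 0.0072
R_parallel = 1 - 0.0072 = 0.9928
Improvement = 0.9928 - 0.7083
Improvement = 0.2845

0.2845


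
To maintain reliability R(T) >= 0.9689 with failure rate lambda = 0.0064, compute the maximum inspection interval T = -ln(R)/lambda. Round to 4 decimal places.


R_target = 0.9689
lambda = 0.0064
-ln(0.9689) = 0.0316
T = 0.0316 / 0.0064
T = 4.9365

4.9365


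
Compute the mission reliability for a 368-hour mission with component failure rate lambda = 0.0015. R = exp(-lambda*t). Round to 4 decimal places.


lambda = 0.0015
mission_time = 368
lambda * t = 0.0015 * 368 = 0.552
R = exp(-0.552)
R = 0.5758

0.5758


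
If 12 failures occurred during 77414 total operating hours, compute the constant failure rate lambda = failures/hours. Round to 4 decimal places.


failures = 12
total_hours = 77414
lambda = 12 / 77414
lambda = 0.0002

0.0002


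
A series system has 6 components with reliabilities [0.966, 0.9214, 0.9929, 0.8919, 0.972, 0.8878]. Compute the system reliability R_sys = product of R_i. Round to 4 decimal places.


Components: [0.966, 0.9214, 0.9929, 0.8919, 0.972, 0.8878]
After component 1 (R=0.966): product = 0.966
After component 2 (R=0.9214): product = 0.8901
After component 3 (R=0.9929): product = 0.8838
After component 4 (R=0.8919): product = 0.7882
After component 5 (R=0.972): product = 0.7661
After component 6 (R=0.8878): product = 0.6802
R_sys = 0.6802

0.6802


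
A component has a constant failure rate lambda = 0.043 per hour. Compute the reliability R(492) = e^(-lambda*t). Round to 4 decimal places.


lambda = 0.043
t = 492
lambda * t = 21.156
R(t) = e^(-21.156)
R(t) = 0.0

0.0


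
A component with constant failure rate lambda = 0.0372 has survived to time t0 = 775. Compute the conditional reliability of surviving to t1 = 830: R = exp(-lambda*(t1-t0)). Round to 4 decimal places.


lambda = 0.0372
t0 = 775, t1 = 830
t1 - t0 = 55
lambda * (t1-t0) = 0.0372 * 55 = 2.046
R = exp(-2.046)
R = 0.1293

0.1293


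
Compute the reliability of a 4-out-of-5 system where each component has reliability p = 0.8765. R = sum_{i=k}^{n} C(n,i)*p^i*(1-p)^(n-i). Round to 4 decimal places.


k = 4, n = 5, p = 0.8765
i=4: C(5,4)=5 * 0.8765^4 * 0.1235^1 = 0.3645
i=5: C(5,5)=1 * 0.8765^5 * 0.1235^0 = 0.5173
R = sum of terms = 0.8818

0.8818


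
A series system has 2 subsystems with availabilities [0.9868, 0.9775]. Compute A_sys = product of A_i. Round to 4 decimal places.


Subsystems: [0.9868, 0.9775]
After subsystem 1 (A=0.9868): product = 0.9868
After subsystem 2 (A=0.9775): product = 0.9646
A_sys = 0.9646

0.9646


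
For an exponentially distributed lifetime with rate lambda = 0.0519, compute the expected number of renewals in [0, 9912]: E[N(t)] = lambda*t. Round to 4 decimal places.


lambda = 0.0519
t = 9912
E[N(t)] = lambda * t
E[N(t)] = 0.0519 * 9912
E[N(t)] = 514.4328

514.4328


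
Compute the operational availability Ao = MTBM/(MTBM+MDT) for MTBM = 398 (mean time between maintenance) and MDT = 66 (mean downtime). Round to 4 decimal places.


MTBM = 398
MDT = 66
MTBM + MDT = 464
Ao = 398 / 464
Ao = 0.8578

0.8578


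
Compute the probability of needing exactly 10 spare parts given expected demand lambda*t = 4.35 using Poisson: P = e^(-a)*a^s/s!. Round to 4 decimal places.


a = 4.35, s = 10
e^(-a) = e^(-4.35) = 0.0129
a^s = 4.35^10 = 2426009.9042
s! = 3628800
P = 0.0129 * 2426009.9042 / 3628800
P = 0.0086

0.0086


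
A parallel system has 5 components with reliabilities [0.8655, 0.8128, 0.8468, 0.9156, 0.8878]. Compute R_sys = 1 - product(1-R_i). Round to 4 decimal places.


Components: [0.8655, 0.8128, 0.8468, 0.9156, 0.8878]
(1 - 0.8655) = 0.1345, running product = 0.1345
(1 - 0.8128) = 0.1872, running product = 0.0252
(1 - 0.8468) = 0.1532, running product = 0.0039
(1 - 0.9156) = 0.0844, running product = 0.0003
(1 - 0.8878) = 0.1122, running product = 0.0
Product of (1-R_i) = 0.0
R_sys = 1 - 0.0 = 1.0

1.0


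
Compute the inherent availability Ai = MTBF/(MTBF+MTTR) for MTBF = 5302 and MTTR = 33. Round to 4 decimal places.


MTBF = 5302
MTTR = 33
MTBF + MTTR = 5335
Ai = 5302 / 5335
Ai = 0.9938

0.9938


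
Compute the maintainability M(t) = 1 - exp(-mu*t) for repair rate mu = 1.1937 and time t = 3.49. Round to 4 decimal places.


mu = 1.1937, t = 3.49
mu * t = 1.1937 * 3.49 = 4.166
exp(-4.166) = 0.0155
M(t) = 1 - 0.0155
M(t) = 0.9845

0.9845


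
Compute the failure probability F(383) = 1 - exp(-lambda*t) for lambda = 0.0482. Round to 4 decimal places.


lambda = 0.0482, t = 383
lambda * t = 18.4606
exp(-18.4606) = 0.0
F(t) = 1 - 0.0
F(t) = 1.0

1.0


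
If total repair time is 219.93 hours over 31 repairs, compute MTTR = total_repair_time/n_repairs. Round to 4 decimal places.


total_repair_time = 219.93
n_repairs = 31
MTTR = 219.93 / 31
MTTR = 7.0945

7.0945


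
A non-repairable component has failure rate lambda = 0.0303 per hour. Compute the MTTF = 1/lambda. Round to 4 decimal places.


lambda = 0.0303
MTTF = 1 / 0.0303
MTTF = 33.0033

33.0033


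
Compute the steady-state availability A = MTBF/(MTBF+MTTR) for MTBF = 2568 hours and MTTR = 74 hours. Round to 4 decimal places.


MTBF = 2568
MTTR = 74
MTBF + MTTR = 2642
A = 2568 / 2642
A = 0.972

0.972


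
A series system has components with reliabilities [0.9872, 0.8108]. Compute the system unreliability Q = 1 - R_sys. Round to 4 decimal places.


Components: [0.9872, 0.8108]
After component 1: product = 0.9872
After component 2: product = 0.8004
R_sys = 0.8004
Q = 1 - 0.8004 = 0.1996

0.1996


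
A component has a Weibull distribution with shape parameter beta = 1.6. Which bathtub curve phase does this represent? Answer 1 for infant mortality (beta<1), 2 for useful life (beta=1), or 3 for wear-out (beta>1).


beta = 1.6
Compare beta to 1:
beta < 1 => infant mortality (phase 1)
beta = 1 => useful life (phase 2)
beta > 1 => wear-out (phase 3)
Since beta = 1.6, this is wear-out (increasing failure rate)
Phase = 3

3


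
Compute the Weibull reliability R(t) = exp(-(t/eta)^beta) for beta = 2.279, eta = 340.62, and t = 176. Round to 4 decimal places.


beta = 2.279, eta = 340.62, t = 176
t/eta = 176 / 340.62 = 0.5167
(t/eta)^beta = 0.5167^2.279 = 0.2221
R(t) = exp(-0.2221)
R(t) = 0.8009

0.8009


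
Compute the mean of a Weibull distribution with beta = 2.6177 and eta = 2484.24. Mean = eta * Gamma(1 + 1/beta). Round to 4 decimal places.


beta = 2.6177, eta = 2484.24
1/beta = 0.382
1 + 1/beta = 1.382
Gamma(1.382) = 0.8884
Mean = 2484.24 * 0.8884
Mean = 2206.9792

2206.9792


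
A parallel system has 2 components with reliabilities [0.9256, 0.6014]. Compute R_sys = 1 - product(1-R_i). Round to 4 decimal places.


Components: [0.9256, 0.6014]
(1 - 0.9256) = 0.0744, running product = 0.0744
(1 - 0.6014) = 0.3986, running product = 0.0297
Product of (1-R_i) = 0.0297
R_sys = 1 - 0.0297 = 0.9703

0.9703


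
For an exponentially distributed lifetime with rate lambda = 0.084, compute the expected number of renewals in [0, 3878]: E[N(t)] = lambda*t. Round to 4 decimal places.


lambda = 0.084
t = 3878
E[N(t)] = lambda * t
E[N(t)] = 0.084 * 3878
E[N(t)] = 325.752

325.752


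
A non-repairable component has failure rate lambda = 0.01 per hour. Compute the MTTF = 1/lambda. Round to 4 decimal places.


lambda = 0.01
MTTF = 1 / 0.01
MTTF = 100.0

100.0


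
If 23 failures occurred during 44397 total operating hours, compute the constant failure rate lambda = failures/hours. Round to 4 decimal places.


failures = 23
total_hours = 44397
lambda = 23 / 44397
lambda = 0.0005

0.0005


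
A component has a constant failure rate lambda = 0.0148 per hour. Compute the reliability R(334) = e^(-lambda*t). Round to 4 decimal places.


lambda = 0.0148
t = 334
lambda * t = 4.9432
R(t) = e^(-4.9432)
R(t) = 0.0071

0.0071


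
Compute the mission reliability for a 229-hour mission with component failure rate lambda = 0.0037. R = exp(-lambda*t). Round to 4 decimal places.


lambda = 0.0037
mission_time = 229
lambda * t = 0.0037 * 229 = 0.8473
R = exp(-0.8473)
R = 0.4286

0.4286


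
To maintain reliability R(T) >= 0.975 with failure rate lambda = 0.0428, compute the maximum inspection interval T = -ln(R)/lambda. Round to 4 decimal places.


R_target = 0.975
lambda = 0.0428
-ln(0.975) = 0.0253
T = 0.0253 / 0.0428
T = 0.5915

0.5915


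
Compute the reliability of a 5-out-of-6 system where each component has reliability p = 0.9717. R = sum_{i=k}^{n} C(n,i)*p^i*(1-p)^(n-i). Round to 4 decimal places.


k = 5, n = 6, p = 0.9717
i=5: C(6,5)=6 * 0.9717^5 * 0.0283^1 = 0.1471
i=6: C(6,6)=1 * 0.9717^6 * 0.0283^0 = 0.8418
R = sum of terms = 0.9889

0.9889


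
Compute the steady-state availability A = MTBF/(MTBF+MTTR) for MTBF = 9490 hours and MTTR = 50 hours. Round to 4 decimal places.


MTBF = 9490
MTTR = 50
MTBF + MTTR = 9540
A = 9490 / 9540
A = 0.9948

0.9948


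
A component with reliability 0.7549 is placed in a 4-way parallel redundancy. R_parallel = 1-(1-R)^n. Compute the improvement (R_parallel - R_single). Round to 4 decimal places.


R_single = 0.7549, n = 4
1 - R_single = 0.2451
(1 - R_single)^n = 0.2451^4 = 0.0036
R_parallel = 1 - 0.0036 = 0.9964
Improvement = 0.9964 - 0.7549
Improvement = 0.2415

0.2415


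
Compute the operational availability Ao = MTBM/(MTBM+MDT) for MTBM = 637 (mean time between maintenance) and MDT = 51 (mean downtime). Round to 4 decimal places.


MTBM = 637
MDT = 51
MTBM + MDT = 688
Ao = 637 / 688
Ao = 0.9259

0.9259


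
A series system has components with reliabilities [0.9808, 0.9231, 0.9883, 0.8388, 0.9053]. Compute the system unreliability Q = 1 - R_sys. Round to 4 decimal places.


Components: [0.9808, 0.9231, 0.9883, 0.8388, 0.9053]
After component 1: product = 0.9808
After component 2: product = 0.9054
After component 3: product = 0.8948
After component 4: product = 0.7505
After component 5: product = 0.6795
R_sys = 0.6795
Q = 1 - 0.6795 = 0.3205

0.3205


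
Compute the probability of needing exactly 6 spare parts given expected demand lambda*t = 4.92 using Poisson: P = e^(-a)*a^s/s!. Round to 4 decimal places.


a = 4.92, s = 6
e^(-a) = e^(-4.92) = 0.0073
a^s = 4.92^6 = 14183.7353
s! = 720
P = 0.0073 * 14183.7353 / 720
P = 0.1438

0.1438


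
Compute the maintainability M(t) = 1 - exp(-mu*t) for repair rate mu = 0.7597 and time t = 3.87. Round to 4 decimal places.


mu = 0.7597, t = 3.87
mu * t = 0.7597 * 3.87 = 2.94
exp(-2.94) = 0.0529
M(t) = 1 - 0.0529
M(t) = 0.9471

0.9471


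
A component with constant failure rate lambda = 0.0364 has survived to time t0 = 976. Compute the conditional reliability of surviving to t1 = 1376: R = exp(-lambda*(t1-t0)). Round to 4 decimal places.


lambda = 0.0364
t0 = 976, t1 = 1376
t1 - t0 = 400
lambda * (t1-t0) = 0.0364 * 400 = 14.56
R = exp(-14.56)
R = 0.0

0.0


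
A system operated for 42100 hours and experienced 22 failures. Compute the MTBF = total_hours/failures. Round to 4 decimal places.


total_hours = 42100
failures = 22
MTBF = 42100 / 22
MTBF = 1913.6364

1913.6364


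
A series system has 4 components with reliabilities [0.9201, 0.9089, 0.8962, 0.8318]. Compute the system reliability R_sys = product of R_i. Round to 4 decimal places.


Components: [0.9201, 0.9089, 0.8962, 0.8318]
After component 1 (R=0.9201): product = 0.9201
After component 2 (R=0.9089): product = 0.8363
After component 3 (R=0.8962): product = 0.7495
After component 4 (R=0.8318): product = 0.6234
R_sys = 0.6234

0.6234


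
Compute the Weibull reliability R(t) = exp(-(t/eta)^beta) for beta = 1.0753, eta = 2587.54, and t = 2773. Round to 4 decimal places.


beta = 1.0753, eta = 2587.54, t = 2773
t/eta = 2773 / 2587.54 = 1.0717
(t/eta)^beta = 1.0717^1.0753 = 1.0773
R(t) = exp(-1.0773)
R(t) = 0.3405

0.3405


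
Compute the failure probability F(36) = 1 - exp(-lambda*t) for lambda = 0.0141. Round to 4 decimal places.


lambda = 0.0141, t = 36
lambda * t = 0.5076
exp(-0.5076) = 0.6019
F(t) = 1 - 0.6019
F(t) = 0.3981

0.3981


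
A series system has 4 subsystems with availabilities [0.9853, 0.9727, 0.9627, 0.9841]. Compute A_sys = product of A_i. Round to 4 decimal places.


Subsystems: [0.9853, 0.9727, 0.9627, 0.9841]
After subsystem 1 (A=0.9853): product = 0.9853
After subsystem 2 (A=0.9727): product = 0.9584
After subsystem 3 (A=0.9627): product = 0.9227
After subsystem 4 (A=0.9841): product = 0.908
A_sys = 0.908

0.908


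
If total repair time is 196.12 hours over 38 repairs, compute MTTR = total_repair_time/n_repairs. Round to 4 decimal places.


total_repair_time = 196.12
n_repairs = 38
MTTR = 196.12 / 38
MTTR = 5.1611

5.1611


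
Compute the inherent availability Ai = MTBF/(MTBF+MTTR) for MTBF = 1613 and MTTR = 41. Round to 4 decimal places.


MTBF = 1613
MTTR = 41
MTBF + MTTR = 1654
Ai = 1613 / 1654
Ai = 0.9752

0.9752


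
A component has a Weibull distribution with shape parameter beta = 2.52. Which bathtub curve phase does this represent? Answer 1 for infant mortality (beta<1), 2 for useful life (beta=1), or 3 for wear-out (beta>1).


beta = 2.52
Compare beta to 1:
beta < 1 => infant mortality (phase 1)
beta = 1 => useful life (phase 2)
beta > 1 => wear-out (phase 3)
Since beta = 2.52, this is wear-out (increasing failure rate)
Phase = 3

3


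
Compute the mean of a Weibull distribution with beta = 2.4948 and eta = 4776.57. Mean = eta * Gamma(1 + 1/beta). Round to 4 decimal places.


beta = 2.4948, eta = 4776.57
1/beta = 0.4008
1 + 1/beta = 1.4008
Gamma(1.4008) = 0.8872
Mean = 4776.57 * 0.8872
Mean = 4237.8624

4237.8624


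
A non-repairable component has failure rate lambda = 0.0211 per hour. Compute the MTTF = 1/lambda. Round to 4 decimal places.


lambda = 0.0211
MTTF = 1 / 0.0211
MTTF = 47.3934

47.3934


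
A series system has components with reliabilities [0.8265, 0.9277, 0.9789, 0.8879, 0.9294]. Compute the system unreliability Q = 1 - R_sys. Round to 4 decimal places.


Components: [0.8265, 0.9277, 0.9789, 0.8879, 0.9294]
After component 1: product = 0.8265
After component 2: product = 0.7667
After component 3: product = 0.7506
After component 4: product = 0.6664
After component 5: product = 0.6194
R_sys = 0.6194
Q = 1 - 0.6194 = 0.3806

0.3806


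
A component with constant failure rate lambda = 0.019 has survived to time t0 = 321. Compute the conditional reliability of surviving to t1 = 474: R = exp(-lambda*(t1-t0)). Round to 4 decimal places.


lambda = 0.019
t0 = 321, t1 = 474
t1 - t0 = 153
lambda * (t1-t0) = 0.019 * 153 = 2.907
R = exp(-2.907)
R = 0.0546

0.0546


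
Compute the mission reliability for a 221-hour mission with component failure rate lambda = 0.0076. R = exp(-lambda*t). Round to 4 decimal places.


lambda = 0.0076
mission_time = 221
lambda * t = 0.0076 * 221 = 1.6796
R = exp(-1.6796)
R = 0.1864

0.1864


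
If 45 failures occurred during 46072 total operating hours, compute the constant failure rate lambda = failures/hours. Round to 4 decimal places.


failures = 45
total_hours = 46072
lambda = 45 / 46072
lambda = 0.001

0.001


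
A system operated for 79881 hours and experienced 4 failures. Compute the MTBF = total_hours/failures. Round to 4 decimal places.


total_hours = 79881
failures = 4
MTBF = 79881 / 4
MTBF = 19970.25

19970.25


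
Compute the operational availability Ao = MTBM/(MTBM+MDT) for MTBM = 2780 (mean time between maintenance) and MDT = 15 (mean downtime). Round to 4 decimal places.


MTBM = 2780
MDT = 15
MTBM + MDT = 2795
Ao = 2780 / 2795
Ao = 0.9946

0.9946


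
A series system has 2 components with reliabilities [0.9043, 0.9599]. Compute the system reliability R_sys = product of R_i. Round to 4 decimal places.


Components: [0.9043, 0.9599]
After component 1 (R=0.9043): product = 0.9043
After component 2 (R=0.9599): product = 0.868
R_sys = 0.868

0.868


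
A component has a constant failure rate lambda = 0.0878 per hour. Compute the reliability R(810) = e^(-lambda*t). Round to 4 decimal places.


lambda = 0.0878
t = 810
lambda * t = 71.118
R(t) = e^(-71.118)
R(t) = 0.0

0.0
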